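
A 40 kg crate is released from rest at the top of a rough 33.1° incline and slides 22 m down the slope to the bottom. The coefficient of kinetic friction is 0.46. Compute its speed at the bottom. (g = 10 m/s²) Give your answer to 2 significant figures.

Energy: mgh = ½mv² + W_f, with h = L sinθ and W_f = μ_k (mg cosθ) L
mgh = mgL sinθ = (40)(10)(22)sin33.1° = 4805.7 J
W_f = μ_k mg cosθ · L = (0.46)(40)(10)cos33.1°·22 = 3391 J
½mv² = 4805.7 − 3391 = 1414.6 J
v = √(2 × 1414.6/40) = 8.410 m/s

v = 8.4 m/s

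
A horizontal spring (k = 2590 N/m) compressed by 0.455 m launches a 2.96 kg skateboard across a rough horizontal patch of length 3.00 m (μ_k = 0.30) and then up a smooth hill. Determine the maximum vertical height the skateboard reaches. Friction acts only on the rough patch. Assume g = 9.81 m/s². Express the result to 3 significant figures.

h = 8.33 m

Spring energy: E₀ = ½kx² = ½(2590)(0.455)² = 268.10 J
Friction: W_f = μ_k mg d = (0.30)(2.96)(9.81)(3.00) = 26.13 J
Energy at base of ramp: E = 268.10 − 26.13 = 241.96 J
At max height all remaining energy is PE: mgh = E ⇒ h = E/(mg) = 241.96/(2.96 × 9.81) = 8.333 m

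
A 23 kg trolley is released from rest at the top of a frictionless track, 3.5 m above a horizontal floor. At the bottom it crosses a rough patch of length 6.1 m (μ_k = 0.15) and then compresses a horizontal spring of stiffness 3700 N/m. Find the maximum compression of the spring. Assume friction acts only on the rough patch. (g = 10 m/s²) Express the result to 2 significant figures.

x = 0.57 m

Initial energy: E₁ = mgh = (23)(10)(3.5) = 805.00 J
Friction removes W_f = μ_k mg d = (0.15)(23)(10)(6.1) = 210.4 J
Energy reaching the spring: E = 805.00 − 210.4 = 594.55 J
At max compression ½kx² = E ⇒ x = √(2E/k) = √(2 × 594.55/3700) = 0.5669 m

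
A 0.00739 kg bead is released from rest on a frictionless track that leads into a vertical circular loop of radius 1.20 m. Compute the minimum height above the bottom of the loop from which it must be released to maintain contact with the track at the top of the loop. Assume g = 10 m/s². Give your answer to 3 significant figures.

At the top, for minimum speed gravity alone supplies the centripetal force: mg = mv_top²/r ⇒ v_top² = gr = 12.00 m²/s²
Energy conservation from release height h to the top (height 2r): mgh = ½mv_top² + mg(2r)
h = v_top²/(2g) + 2r = r/2 + 2r = 5r/2 = 3.000 m

h = 3.00 m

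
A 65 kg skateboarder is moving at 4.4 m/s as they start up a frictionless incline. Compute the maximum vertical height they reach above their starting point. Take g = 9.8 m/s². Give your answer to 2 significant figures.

h = 0.99 m

Setting KE at the bottom equal to PE gained: ½mv² = mgh
h = v²/(2g) = 4.4²/(2 × 9.8) = 0.9878 m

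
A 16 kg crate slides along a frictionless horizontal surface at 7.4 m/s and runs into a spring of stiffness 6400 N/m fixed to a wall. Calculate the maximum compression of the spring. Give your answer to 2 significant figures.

At max compression the crate is momentarily at rest: ½mv² = ½kx²
x = v√(m/k) = 7.4 × √(16/6400) = 0.3700 m

x = 0.37 m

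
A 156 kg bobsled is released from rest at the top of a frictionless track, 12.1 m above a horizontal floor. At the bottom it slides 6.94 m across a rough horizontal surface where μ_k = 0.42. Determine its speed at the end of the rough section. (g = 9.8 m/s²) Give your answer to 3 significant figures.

v = 13.4 m/s

Energy bookkeeping (friction removes W_f = μ_k N d):
mgh = ½mv² + μ_k m g d
W_f = μ_k mg d = (0.42)(156)(9.8)(6.94) = 4456 J
½mv² = mgh − W_f = 18498 − 4456 = 14042 J
v = √(2 × 14042/156) = 13.42 m/s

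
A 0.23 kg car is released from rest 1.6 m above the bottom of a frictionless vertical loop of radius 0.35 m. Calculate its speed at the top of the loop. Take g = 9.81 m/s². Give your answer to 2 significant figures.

v = 4.2 m/s

Energy conservation: mgh = ½mv_top² + mg(2r)
v_top² = 2g(h − 2r) = 2(9.81)(1.6 − 0.7000) = 17.66
v_top = 4.202 m/s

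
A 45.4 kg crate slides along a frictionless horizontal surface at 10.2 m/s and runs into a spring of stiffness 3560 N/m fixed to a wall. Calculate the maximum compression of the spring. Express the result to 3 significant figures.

x = 1.15 m

At max compression the crate is momentarily at rest: ½mv² = ½kx²
x = v√(m/k) = 10.2 × √(45.4/3560) = 1.152 m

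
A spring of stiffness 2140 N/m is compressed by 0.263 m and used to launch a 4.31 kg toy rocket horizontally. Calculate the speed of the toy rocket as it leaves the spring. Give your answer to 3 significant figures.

v = 5.86 m/s

The toy rocket leaves the spring when the spring is at natural length, so ½kx² = ½mv²
v = x√(k/m) = 0.263 × √(2140/4.31) = 5.860 m/s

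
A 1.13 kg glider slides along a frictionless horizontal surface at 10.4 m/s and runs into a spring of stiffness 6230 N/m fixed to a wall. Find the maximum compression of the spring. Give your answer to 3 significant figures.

At max compression the glider is momentarily at rest: ½mv² = ½kx²
x = v√(m/k) = 10.4 × √(1.13/6230) = 0.1401 m

x = 0.140 m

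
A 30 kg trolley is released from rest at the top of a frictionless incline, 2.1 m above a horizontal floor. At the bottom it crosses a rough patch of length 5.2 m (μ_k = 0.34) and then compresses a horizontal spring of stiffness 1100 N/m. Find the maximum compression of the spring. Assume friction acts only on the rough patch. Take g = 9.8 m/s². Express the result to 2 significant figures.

Initial energy: E₁ = mgh = (30)(9.8)(2.1) = 617.40 J
Friction removes W_f = μ_k mg d = (0.34)(30)(9.8)(5.2) = 519.8 J
Energy reaching the spring: E = 617.40 − 519.8 = 97.608 J
At max compression ½kx² = E ⇒ x = √(2E/k) = √(2 × 97.608/1100) = 0.4213 m

x = 0.42 m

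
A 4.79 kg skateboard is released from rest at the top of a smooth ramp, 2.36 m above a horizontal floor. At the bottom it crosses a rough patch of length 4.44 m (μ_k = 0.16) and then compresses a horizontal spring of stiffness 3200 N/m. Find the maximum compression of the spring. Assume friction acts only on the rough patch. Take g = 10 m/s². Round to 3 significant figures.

x = 0.222 m

Initial energy: E₁ = mgh = (4.79)(10)(2.36) = 113.04 J
Friction removes W_f = μ_k mg d = (0.16)(4.79)(10)(4.44) = 34.03 J
Energy reaching the spring: E = 113.04 − 34.03 = 79.016 J
At max compression ½kx² = E ⇒ x = √(2E/k) = √(2 × 79.016/3200) = 0.2222 m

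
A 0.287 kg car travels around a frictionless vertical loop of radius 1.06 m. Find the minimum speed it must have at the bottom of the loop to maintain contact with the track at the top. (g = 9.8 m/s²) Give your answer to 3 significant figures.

At the top: mg = mv_top²/r ⇒ v_top² = gr = 10.39 m²/s²
Energy from bottom to top (height 2r): ½mv_bot² = ½mv_top² + mg(2r)
v_bot² = gr + 4gr = 5gr = 51.94
v_bot = √(5gr) = 7.207 m/s

v = 7.21 m/s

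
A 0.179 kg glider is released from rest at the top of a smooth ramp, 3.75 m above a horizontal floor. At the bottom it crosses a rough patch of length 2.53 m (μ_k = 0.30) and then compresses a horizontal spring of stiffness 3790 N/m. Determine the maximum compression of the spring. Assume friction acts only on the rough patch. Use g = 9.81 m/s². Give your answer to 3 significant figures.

x = 0.0526 m

Initial energy: E₁ = mgh = (0.179)(9.81)(3.75) = 6.5850 J
Friction removes W_f = μ_k mg d = (0.30)(0.179)(9.81)(2.53) = 1.333 J
Energy reaching the spring: E = 6.5850 − 1.333 = 5.2522 J
At max compression ½kx² = E ⇒ x = √(2E/k) = √(2 × 5.2522/3790) = 0.05265 m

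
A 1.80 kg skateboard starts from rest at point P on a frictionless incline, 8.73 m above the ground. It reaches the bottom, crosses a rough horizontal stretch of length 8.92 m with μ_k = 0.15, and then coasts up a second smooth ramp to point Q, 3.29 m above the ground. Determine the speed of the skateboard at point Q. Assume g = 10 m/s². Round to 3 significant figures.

v = 9.06 m/s

Energy at P: mgh₁ = (1.80)(10)(8.73) = 157.14 J
Friction loss: W_f = μ_k mg d = 24.08 J
At Q: ½mv² + mgh₂ = mgh₁ − W_f
½mv² = 157.14 − 24.08 − 59.220 = 73.836 J
v = √(2 × 73.836/1.80) = 9.058 m/s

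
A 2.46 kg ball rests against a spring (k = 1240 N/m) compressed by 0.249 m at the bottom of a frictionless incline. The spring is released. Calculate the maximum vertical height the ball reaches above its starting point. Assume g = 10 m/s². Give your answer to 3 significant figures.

At maximum height the ball is at rest, so ½kx² = mgh
h = kx²/(2mg) = (1240)(0.249)²/(2 × 2.46 × 10) = 1.563 m

h = 1.56 m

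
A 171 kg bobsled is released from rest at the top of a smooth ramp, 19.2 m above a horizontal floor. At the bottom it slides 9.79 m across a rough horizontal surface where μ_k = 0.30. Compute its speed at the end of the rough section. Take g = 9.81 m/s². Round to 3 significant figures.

Applying the work–energy principle:
mgh = ½mv² + μ_k m g d
W_f = μ_k mg d = (0.30)(171)(9.81)(9.79) = 4927 J
½mv² = mgh − W_f = 32208 − 4927 = 27281 J
v = √(2 × 27281/171) = 17.86 m/s

v = 17.9 m/s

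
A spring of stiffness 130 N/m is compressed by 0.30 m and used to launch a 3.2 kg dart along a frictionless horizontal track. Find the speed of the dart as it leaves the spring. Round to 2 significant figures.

v = 1.9 m/s

Spring PE converts entirely to kinetic energy: ½kx² = ½mv²
v = x√(k/m) = 0.30 × √(130/3.2) = 1.912 m/s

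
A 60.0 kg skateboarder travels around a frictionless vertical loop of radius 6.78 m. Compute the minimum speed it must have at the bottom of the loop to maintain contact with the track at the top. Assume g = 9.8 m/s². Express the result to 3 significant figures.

At the top: mg = mv_top²/r ⇒ v_top² = gr = 66.44 m²/s²
Energy from bottom to top (height 2r): ½mv_bot² = ½mv_top² + mg(2r)
v_bot² = gr + 4gr = 5gr = 332.2
v_bot = √(5gr) = 18.23 m/s

v = 18.2 m/s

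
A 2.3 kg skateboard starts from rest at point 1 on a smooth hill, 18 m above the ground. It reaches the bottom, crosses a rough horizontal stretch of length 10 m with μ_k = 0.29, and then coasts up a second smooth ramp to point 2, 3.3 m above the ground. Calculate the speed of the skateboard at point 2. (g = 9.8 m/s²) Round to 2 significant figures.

Energy at 1: mgh₁ = (2.3)(9.8)(18) = 405.72 J
Friction loss: W_f = μ_k mg d = 65.37 J
At 2: ½mv² + mgh₂ = mgh₁ − W_f
½mv² = 405.72 − 65.37 − 74.382 = 265.97 J
v = √(2 × 265.97/2.3) = 15.21 m/s

v = 15 m/s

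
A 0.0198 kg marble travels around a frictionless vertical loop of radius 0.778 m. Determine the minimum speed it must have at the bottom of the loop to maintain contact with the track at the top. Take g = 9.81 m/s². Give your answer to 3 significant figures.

At the top: mg = mv_top²/r ⇒ v_top² = gr = 7.632 m²/s²
Energy from bottom to top (height 2r): ½mv_bot² = ½mv_top² + mg(2r)
v_bot² = gr + 4gr = 5gr = 38.16
v_bot = √(5gr) = 6.177 m/s

v = 6.18 m/s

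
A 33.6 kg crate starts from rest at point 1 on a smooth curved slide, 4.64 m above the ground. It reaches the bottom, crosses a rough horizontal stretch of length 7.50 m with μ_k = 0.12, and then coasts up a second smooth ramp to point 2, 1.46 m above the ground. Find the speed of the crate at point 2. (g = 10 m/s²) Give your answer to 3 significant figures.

v = 6.75 m/s

Energy at 1: mgh₁ = (33.6)(10)(4.64) = 1559.0 J
Friction loss: W_f = μ_k mg d = 302.4 J
At 2: ½mv² + mgh₂ = mgh₁ − W_f
½mv² = 1559.0 − 302.4 − 490.56 = 766.08 J
v = √(2 × 766.08/33.6) = 6.753 m/s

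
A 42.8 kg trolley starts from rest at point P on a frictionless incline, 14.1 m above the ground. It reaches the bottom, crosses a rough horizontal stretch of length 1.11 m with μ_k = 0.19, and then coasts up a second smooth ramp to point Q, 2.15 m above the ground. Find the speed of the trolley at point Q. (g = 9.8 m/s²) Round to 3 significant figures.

Energy at P: mgh₁ = (42.8)(9.8)(14.1) = 5914.1 J
Friction loss: W_f = μ_k mg d = 88.46 J
At Q: ½mv² + mgh₂ = mgh₁ − W_f
½mv² = 5914.1 − 88.46 − 901.80 = 4923.8 J
v = √(2 × 4923.8/42.8) = 15.17 m/s

v = 15.2 m/s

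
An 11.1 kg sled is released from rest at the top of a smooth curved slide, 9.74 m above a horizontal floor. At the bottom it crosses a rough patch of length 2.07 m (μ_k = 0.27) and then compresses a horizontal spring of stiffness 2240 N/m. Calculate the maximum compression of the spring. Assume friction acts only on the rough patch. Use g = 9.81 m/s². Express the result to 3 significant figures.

x = 0.945 m

Initial energy: E₁ = mgh = (11.1)(9.81)(9.74) = 1060.6 J
Friction removes W_f = μ_k mg d = (0.27)(11.1)(9.81)(2.07) = 60.86 J
Energy reaching the spring: E = 1060.6 − 60.86 = 999.74 J
At max compression ½kx² = E ⇒ x = √(2E/k) = √(2 × 999.74/2240) = 0.9448 m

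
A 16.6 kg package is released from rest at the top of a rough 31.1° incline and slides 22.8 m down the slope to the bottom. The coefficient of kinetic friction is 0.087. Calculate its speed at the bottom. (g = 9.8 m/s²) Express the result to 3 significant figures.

v = 14.1 m/s

Work–energy: mg(L sinθ) − μ_k(mg cosθ)L = ½mv²
mgh = mgL sinθ = (16.6)(9.8)(22.8)sin31.1° = 1915.9 J
W_f = μ_k mg cosθ · L = (0.087)(16.6)(9.8)cos31.1°·22.8 = 276.3 J
½mv² = 1915.9 − 276.3 = 1639.6 J
v = √(2 × 1639.6/16.6) = 14.05 m/s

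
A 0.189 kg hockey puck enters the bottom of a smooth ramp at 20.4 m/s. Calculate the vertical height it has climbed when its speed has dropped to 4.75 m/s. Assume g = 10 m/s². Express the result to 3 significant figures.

Energy balance between the two points: ½mv₁² = ½mv₂² + mgh
h = (v₁² − v₂²)/(2g) = (20.4² − 4.75²)/(2 × 10) = 19.68 m

h = 19.7 m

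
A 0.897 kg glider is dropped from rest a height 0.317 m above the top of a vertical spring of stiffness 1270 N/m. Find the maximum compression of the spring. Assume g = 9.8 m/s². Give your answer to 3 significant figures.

x = 0.0735 m

Let x be the compression. The total drop is H + x, and the glider is instantaneously at rest at max compression, so energy conservation gives:
mg(H + x) = ½kx²
½(1270)x² − (0.897)(9.8)x − (0.897)(9.8)(0.317) = 0
635.0x² − 8.791x − 2.787 = 0
x = [8.791 + √(77.27 + 7078.0)]/(2 × 635.0) = 0.07353 m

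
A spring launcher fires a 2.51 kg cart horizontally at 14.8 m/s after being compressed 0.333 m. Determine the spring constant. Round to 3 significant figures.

½kx² = ½mv²
k = mv²/x² = (2.51)(14.8)²/(0.333)² = 4958 N/m

k = 4960 N/m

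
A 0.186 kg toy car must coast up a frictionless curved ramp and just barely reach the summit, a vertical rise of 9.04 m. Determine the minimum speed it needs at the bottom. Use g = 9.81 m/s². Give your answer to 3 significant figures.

At the top it is momentarily at rest, so all KE converts to PE: ½mv² = mgh
v = √(2gh) = √(2 × 9.81 × 9.04) = 13.32 m/s

v = 13.3 m/s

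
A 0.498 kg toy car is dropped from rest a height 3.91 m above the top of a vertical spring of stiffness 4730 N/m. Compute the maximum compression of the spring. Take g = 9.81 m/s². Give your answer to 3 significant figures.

x = 0.0909 m

Let x be the compression. The total drop is H + x, and the car is instantaneously at rest at max compression, so energy conservation gives:
mg(H + x) = ½kx²
½(4730)x² − (0.498)(9.81)x − (0.498)(9.81)(3.91) = 0
2365x² − 4.885x − 19.10 = 0
x = [4.885 + √(23.87 + 180703)]/(2 × 2365) = 0.09091 m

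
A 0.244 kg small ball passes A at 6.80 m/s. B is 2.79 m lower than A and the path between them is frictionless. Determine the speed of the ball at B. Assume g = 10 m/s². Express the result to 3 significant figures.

v = 10.1 m/s

Mechanical energy is conserved (no friction): ½mv₀² + mgh = ½mv²
The mass cancels from both sides.
v² = v₀² + 2gh = (6.80)² + 2(10)(2.79) = 102.04
v = √102.04 = 10.10 m/s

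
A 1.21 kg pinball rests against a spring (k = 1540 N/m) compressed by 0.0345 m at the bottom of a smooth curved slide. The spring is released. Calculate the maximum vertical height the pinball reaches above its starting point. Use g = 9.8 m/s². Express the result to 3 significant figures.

h = 0.0773 m

All spring PE becomes gravitational PE at the highest point: ½kx² = mgh
h = kx²/(2mg) = (1540)(0.0345)²/(2 × 1.21 × 9.8) = 0.07729 m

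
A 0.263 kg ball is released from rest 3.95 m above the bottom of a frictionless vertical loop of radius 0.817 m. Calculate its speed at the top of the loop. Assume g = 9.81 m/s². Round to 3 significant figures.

Energy conservation: mgh = ½mv_top² + mg(2r)
v_top² = 2g(h − 2r) = 2(9.81)(3.95 − 1.634) = 45.44
v_top = 6.741 m/s

v = 6.74 m/s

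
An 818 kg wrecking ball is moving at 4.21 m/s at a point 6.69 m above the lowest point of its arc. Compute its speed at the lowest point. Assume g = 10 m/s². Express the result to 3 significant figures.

By conservation of mechanical energy, ½mv₀² + mgh = ½mv²
v² = v₀² + 2gh = (4.21)² + 2(10)(6.69) = 151.52
v = √151.52 = 12.31 m/s

v = 12.3 m/s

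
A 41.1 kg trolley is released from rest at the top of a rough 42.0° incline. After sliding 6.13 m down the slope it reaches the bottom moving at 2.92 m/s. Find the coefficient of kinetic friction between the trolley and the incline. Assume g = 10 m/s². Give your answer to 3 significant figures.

The energy dissipated by friction is the PE lost minus the KE gained:
mgL sinθ = 1685.8 J; ½mv² = 175.22 J
W_f = 1685.8 − 175.22 = 1511 J
μ_k = W_f/(mg cosθ · L) = 1511/(305.4 × 6.13) = 0.8068

μ_k = 0.807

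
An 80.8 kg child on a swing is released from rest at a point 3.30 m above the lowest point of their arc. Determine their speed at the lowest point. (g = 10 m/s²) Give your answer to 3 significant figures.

v = 8.12 m/s

Mechanical energy is conserved (no friction): mgh = ½mv²
v = √(2gh) = √(2 × 10 × 3.30) = √66.000 = 8.124 m/s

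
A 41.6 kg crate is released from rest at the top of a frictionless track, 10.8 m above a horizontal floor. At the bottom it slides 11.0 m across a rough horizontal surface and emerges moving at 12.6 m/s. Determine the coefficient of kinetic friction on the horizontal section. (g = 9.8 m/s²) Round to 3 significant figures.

Energy at the top = energy at the end + work done against friction:
mgh = ½mv² + μ_k m g d
mgh = 4402.9 J; ½mv² = 3302.2 J
W_f = 4402.9 − 3302.2 = 1101 J
μ_k = W_f/(mg·d) = 1101/(407.7 × 11.0) = 0.2455

μ_k = 0.245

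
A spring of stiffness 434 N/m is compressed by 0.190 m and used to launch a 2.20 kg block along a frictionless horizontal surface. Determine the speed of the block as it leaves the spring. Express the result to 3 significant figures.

v = 2.67 m/s

Spring PE converts entirely to kinetic energy: ½kx² = ½mv²
v = x√(k/m) = 0.190 × √(434/2.20) = 2.669 m/s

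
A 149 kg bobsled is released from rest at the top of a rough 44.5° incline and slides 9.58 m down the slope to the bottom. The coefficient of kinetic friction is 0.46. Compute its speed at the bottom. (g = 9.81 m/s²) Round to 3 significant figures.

Taking the bottom as reference, mgh = ½mv² + μ_k N L with h = L sinθ, N = mg cosθ:
mgh = mgL sinθ = (149)(9.81)(9.58)sin44.5° = 9814.8 J
W_f = μ_k mg cosθ · L = (0.46)(149)(9.81)cos44.5°·9.58 = 4594 J
½mv² = 9814.8 − 4594 = 5220.5 J
v = √(2 × 5220.5/149) = 8.371 m/s

v = 8.37 m/s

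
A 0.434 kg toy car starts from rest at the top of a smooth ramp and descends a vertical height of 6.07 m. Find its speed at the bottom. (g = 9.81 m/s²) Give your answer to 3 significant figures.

v = 10.9 m/s

By conservation of mechanical energy, mgh = ½mv²
v = √(2gh) = √(2 × 9.81 × 6.07) = √119.09 = 10.91 m/s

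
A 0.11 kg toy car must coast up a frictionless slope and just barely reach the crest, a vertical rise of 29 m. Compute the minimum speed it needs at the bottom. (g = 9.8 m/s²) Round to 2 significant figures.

At the top it is momentarily at rest, so all KE converts to PE: ½mv² = mgh
v = √(2gh) = √(2 × 9.8 × 29) = 23.84 m/s

v = 24 m/s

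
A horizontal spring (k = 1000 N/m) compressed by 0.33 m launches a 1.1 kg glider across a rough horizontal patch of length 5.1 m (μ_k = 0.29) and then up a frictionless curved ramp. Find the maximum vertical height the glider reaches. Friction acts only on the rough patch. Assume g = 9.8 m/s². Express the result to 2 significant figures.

h = 3.6 m

Spring energy: E₀ = ½kx² = ½(1000)(0.33)² = 54.450 J
Friction: W_f = μ_k mg d = (0.29)(1.1)(9.8)(5.1) = 15.94 J
Energy at base of ramp: E = 54.450 − 15.94 = 38.506 J
At max height all remaining energy is PE: mgh = E ⇒ h = E/(mg) = 38.506/(1.1 × 9.8) = 3.572 m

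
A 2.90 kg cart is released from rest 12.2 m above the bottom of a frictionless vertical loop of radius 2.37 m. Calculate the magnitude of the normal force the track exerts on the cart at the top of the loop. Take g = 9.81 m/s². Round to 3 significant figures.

Energy from release to top (height 2r): mgh = ½mv_top² + mg(2r)
v_top² = 2g(h − 2r) = 2(9.81)(12.2 − 4.740) = 146.37 m²/s²
At the top, both N and weight point toward the centre: N + mg = mv_top²/r
N = m(v_top²/r − g) = 2.90(146.37/2.37 − 9.81) = 150.6 N

N = 151 N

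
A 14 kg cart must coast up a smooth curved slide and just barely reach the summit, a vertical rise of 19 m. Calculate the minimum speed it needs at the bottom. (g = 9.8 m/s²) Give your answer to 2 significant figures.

At the top it is momentarily at rest, so all KE converts to PE: ½mv² = mgh
v = √(2gh) = √(2 × 9.8 × 19) = 19.30 m/s

v = 19 m/s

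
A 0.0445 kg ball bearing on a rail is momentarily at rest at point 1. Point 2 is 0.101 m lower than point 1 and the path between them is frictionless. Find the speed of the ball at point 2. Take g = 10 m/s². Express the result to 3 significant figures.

v = 1.42 m/s

Equating total energy at the two states: mgh = ½mv²
The mass cancels from both sides.
v = √(2gh) = √(2 × 10 × 0.101) = √2.0200 = 1.421 m/s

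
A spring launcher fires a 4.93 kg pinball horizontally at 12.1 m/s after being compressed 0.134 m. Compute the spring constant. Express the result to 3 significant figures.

k = 40200 N/m

Energy stored in the spring equals the launch KE: ½kx² = ½mv²
k = mv²/x² = (4.93)(12.1)²/(0.134)² = 40198 N/m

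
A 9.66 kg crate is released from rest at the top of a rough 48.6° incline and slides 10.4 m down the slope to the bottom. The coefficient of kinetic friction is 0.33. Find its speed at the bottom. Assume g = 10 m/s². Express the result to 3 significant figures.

v = 10.5 m/s

Taking the bottom as reference, mgh = ½mv² + μ_k N L with h = L sinθ, N = mg cosθ:
mgh = mgL sinθ = (9.66)(10)(10.4)sin48.6° = 753.59 J
W_f = μ_k mg cosθ · L = (0.33)(9.66)(10)cos48.6°·10.4 = 219.2 J
½mv² = 753.59 − 219.2 = 534.35 J
v = √(2 × 534.35/9.66) = 10.52 m/s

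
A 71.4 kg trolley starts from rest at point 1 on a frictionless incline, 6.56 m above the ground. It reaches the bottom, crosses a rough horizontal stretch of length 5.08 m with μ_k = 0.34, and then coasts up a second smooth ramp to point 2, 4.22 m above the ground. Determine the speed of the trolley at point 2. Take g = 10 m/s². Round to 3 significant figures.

Energy at 1: mgh₁ = (71.4)(10)(6.56) = 4683.8 J
Friction loss: W_f = μ_k mg d = 1233 J
At 2: ½mv² + mgh₂ = mgh₁ − W_f
½mv² = 4683.8 − 1233 − 3013.1 = 437.54 J
v = √(2 × 437.54/71.4) = 3.501 m/s

v = 3.50 m/s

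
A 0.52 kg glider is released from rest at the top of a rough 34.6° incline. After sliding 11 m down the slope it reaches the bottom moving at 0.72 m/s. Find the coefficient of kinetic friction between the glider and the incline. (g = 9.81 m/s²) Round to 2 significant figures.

mgh = ½mv² + μ_k (mg cosθ) L, with h = L sinθ
mgL sinθ = 31.864 J; ½mv² = 0.13478 J
W_f = 31.864 − 0.13478 = 31.73 J
μ_k = W_f/(mg cosθ · L) = 31.73/(4.199 × 11) = 0.6869

μ_k = 0.69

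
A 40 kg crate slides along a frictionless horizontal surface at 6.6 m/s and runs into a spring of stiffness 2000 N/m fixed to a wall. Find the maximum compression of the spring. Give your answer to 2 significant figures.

x = 0.93 m

At max compression the crate is momentarily at rest: ½mv² = ½kx²
x = v√(m/k) = 6.6 × √(40/2000) = 0.9334 m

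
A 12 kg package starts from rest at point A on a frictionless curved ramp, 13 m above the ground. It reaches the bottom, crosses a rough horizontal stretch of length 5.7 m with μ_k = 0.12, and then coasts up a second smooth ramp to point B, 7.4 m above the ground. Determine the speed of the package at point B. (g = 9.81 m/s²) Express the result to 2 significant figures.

v = 9.8 m/s

Energy at A: mgh₁ = (12)(9.81)(13) = 1530.4 J
Friction loss: W_f = μ_k mg d = 80.52 J
At B: ½mv² + mgh₂ = mgh₁ − W_f
½mv² = 1530.4 − 80.52 − 871.13 = 578.71 J
v = √(2 × 578.71/12) = 9.821 m/s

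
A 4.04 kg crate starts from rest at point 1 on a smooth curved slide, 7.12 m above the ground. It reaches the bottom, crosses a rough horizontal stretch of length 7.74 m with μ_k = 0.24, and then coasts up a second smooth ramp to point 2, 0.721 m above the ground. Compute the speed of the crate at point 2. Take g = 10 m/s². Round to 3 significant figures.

v = 9.53 m/s

Energy at 1: mgh₁ = (4.04)(10)(7.12) = 287.65 J
Friction loss: W_f = μ_k mg d = 75.05 J
At 2: ½mv² + mgh₂ = mgh₁ − W_f
½mv² = 287.65 − 75.05 − 29.128 = 183.47 J
v = √(2 × 183.47/4.04) = 9.530 m/s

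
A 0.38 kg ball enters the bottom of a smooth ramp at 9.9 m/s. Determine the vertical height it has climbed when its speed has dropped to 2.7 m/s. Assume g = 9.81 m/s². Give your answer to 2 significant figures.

h = 4.6 m

Conservation of energy: ½mv₁² = ½mv₂² + mgh
h = (v₁² − v₂²)/(2g) = (9.9² − 2.7²)/(2 × 9.81) = 4.624 m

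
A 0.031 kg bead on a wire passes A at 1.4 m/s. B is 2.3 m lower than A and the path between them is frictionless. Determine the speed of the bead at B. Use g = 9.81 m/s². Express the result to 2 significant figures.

v = 6.9 m/s

Mechanical energy is conserved (no friction): ½mv₀² + mgh = ½mv²
The mass cancels from both sides.
v² = v₀² + 2gh = (1.4)² + 2(9.81)(2.3) = 47.086
v = √47.086 = 6.862 m/s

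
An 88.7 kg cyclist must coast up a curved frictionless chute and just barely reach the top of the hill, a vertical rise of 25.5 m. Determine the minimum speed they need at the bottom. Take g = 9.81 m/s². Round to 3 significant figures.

At the top they are momentarily at rest, so all KE converts to PE: ½mv² = mgh
v = √(2gh) = √(2 × 9.81 × 25.5) = 22.37 m/s

v = 22.4 m/s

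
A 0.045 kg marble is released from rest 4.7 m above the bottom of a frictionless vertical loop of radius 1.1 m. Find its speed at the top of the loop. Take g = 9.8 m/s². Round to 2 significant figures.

Energy conservation: mgh = ½mv_top² + mg(2r)
v_top² = 2g(h − 2r) = 2(9.8)(4.7 − 2.200) = 49.00
v_top = 7.000 m/s

v = 7.0 m/s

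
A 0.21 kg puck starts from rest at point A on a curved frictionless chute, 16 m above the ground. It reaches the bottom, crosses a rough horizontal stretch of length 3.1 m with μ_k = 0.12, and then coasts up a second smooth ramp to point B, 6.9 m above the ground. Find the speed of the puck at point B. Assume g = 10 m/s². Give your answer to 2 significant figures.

Energy at A: mgh₁ = (0.21)(10)(16) = 33.600 J
Friction loss: W_f = μ_k mg d = 0.7812 J
At B: ½mv² + mgh₂ = mgh₁ − W_f
½mv² = 33.600 − 0.7812 − 14.490 = 18.329 J
v = √(2 × 18.329/0.21) = 13.21 m/s

v = 13 m/s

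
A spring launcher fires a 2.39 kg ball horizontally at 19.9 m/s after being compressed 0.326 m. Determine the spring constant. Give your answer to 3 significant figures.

k = 8910 N/m

½kx² = ½mv²
k = mv²/x² = (2.39)(19.9)²/(0.326)² = 8906 N/m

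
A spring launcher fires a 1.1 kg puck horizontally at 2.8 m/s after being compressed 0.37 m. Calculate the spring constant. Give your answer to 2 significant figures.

Energy stored in the spring equals the launch KE: ½kx² = ½mv²
k = mv²/x² = (1.1)(2.8)²/(0.37)² = 62.99 N/m

k = 63 N/m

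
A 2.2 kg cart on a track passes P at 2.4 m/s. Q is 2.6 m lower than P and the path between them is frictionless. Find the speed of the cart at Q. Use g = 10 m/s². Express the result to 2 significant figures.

Equating total energy at the two states: ½mv₀² + mgh = ½mv²
The mass cancels from both sides.
v² = v₀² + 2gh = (2.4)² + 2(10)(2.6) = 57.760
v = √57.760 = 7.600 m/s

v = 7.6 m/s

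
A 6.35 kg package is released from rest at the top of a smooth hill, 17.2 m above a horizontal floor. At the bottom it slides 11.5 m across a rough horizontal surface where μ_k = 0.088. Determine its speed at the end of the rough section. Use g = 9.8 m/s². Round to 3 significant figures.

Energy at the top = energy at the end + work done against friction:
mgh = ½mv² + μ_k m g d
W_f = μ_k mg d = (0.088)(6.35)(9.8)(11.5) = 62.98 J
½mv² = mgh − W_f = 1070.4 − 62.98 = 1007.4 J
v = √(2 × 1007.4/6.35) = 17.81 m/s

v = 17.8 m/s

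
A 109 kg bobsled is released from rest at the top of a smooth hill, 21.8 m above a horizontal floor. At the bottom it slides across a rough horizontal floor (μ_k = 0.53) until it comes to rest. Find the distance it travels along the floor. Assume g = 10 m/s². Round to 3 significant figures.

Energy bookkeeping (friction removes W_f = μ_k N d):
At rest all PE has been dissipated by friction: mgh = μ_k m g d
d = h/μ_k = 21.8/0.53 = 41.13 m

d = 41.1 m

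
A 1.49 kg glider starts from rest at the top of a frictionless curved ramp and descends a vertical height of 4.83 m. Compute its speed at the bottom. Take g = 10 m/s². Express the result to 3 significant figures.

Equating total energy at the two states: mgh = ½mv²
The mass cancels from both sides.
v = √(2gh) = √(2 × 10 × 4.83) = √96.600 = 9.829 m/s

v = 9.83 m/s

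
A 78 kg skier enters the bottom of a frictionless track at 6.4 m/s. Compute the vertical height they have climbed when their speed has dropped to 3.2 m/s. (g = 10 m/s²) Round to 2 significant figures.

h = 1.5 m

Energy balance between the two points: ½mv₁² = ½mv₂² + mgh
h = (v₁² − v₂²)/(2g) = (6.4² − 3.2²)/(2 × 10) = 1.536 m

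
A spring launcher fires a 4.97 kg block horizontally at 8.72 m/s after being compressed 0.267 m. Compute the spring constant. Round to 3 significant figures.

k = 5300 N/m

Energy stored in the spring equals the launch KE: ½kx² = ½mv²
k = mv²/x² = (4.97)(8.72)²/(0.267)² = 5301 N/m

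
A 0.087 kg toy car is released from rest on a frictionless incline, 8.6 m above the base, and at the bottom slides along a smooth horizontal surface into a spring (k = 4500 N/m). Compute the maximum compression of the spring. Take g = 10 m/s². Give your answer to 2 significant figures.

Energy conservation (no friction) from release to max compression: mgh = ½kx²
x = √(2mgh/k) = √(2 × 0.087 × 10 × 8.6 / 4500) = 0.05767 m

x = 0.058 m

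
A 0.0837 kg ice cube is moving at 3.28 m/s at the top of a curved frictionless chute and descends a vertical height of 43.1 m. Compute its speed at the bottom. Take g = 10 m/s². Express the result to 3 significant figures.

Mechanical energy is conserved (no friction): ½mv₀² + mgh = ½mv²
v² = v₀² + 2gh = (3.28)² + 2(10)(43.1) = 872.76
v = √872.76 = 29.54 m/s

v = 29.5 m/s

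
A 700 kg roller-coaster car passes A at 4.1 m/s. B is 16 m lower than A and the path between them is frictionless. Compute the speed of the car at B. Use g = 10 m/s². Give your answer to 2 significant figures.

Energy conservation between the two points: ½mv₀² + mgh = ½mv²
v² = v₀² + 2gh = (4.1)² + 2(10)(16) = 336.81
v = √336.81 = 18.35 m/s

v = 18 m/s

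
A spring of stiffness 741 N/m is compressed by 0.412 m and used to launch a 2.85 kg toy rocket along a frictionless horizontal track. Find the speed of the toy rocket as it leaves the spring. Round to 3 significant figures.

Spring PE converts entirely to kinetic energy: ½kx² = ½mv²
v = x√(k/m) = 0.412 × √(741/2.85) = 6.643 m/s

v = 6.64 m/s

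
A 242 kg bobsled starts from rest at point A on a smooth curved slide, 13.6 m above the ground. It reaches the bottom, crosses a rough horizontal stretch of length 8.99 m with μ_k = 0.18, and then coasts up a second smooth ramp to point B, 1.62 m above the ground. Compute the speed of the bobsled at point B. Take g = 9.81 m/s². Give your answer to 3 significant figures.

v = 14.3 m/s

Energy at A: mgh₁ = (242)(9.81)(13.6) = 32287 J
Friction loss: W_f = μ_k mg d = 3842 J
At B: ½mv² + mgh₂ = mgh₁ − W_f
½mv² = 32287 − 3842 − 3845.9 = 24599 J
v = √(2 × 24599/242) = 14.26 m/s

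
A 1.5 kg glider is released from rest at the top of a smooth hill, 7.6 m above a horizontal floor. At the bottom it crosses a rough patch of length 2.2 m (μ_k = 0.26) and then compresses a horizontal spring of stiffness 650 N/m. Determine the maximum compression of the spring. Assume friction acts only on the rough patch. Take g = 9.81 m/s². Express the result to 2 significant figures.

Initial energy: E₁ = mgh = (1.5)(9.81)(7.6) = 111.83 J
Friction removes W_f = μ_k mg d = (0.26)(1.5)(9.81)(2.2) = 8.417 J
Energy reaching the spring: E = 111.83 − 8.417 = 103.42 J
At max compression ½kx² = E ⇒ x = √(2E/k) = √(2 × 103.42/650) = 0.5641 m

x = 0.56 m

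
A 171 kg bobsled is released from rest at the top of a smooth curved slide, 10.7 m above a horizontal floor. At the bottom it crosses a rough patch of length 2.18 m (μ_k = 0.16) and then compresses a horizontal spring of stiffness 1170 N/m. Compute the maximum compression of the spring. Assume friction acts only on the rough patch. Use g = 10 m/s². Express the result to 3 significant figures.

Initial energy: E₁ = mgh = (171)(10)(10.7) = 18297 J
Friction removes W_f = μ_k mg d = (0.16)(171)(10)(2.18) = 596.4 J
Energy reaching the spring: E = 18297 − 596.4 = 17701 J
At max compression ½kx² = E ⇒ x = √(2E/k) = √(2 × 17701/1170) = 5.501 m

x = 5.50 m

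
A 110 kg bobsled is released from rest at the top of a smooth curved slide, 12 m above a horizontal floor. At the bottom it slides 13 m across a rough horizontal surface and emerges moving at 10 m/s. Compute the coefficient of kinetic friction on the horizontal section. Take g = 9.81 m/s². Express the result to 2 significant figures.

μ_k = 0.53

Energy bookkeeping (friction removes W_f = μ_k N d):
mgh = ½mv² + μ_k m g d
mgh = 12949 J; ½mv² = 5500.0 J
W_f = 12949 − 5500.0 = 7449 J
μ_k = W_f/(mg·d) = 7449/(1079 × 13) = 0.5310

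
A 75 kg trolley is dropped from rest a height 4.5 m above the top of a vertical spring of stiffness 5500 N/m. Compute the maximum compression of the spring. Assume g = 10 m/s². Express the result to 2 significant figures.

Let x be the compression. The total drop is H + x, and the trolley is instantaneously at rest at max compression, so energy conservation gives:
mg(H + x) = ½kx²
½(5500)x² − (75)(10)x − (75)(10)(4.5) = 0
2750x² − 750.0x − 3375 = 0
x = [750.0 + √(562500 + 3.7125e+07)]/(2 × 2750) = 1.253 m

x = 1.3 m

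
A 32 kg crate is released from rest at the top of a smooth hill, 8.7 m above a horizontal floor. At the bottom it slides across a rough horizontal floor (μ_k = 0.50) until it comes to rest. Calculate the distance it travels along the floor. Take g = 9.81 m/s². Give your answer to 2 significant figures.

Energy bookkeeping (friction removes W_f = μ_k N d):
At rest all PE has been dissipated by friction: mgh = μ_k m g d
d = h/μ_k = 8.7/0.50 = 17.40 m

d = 17 m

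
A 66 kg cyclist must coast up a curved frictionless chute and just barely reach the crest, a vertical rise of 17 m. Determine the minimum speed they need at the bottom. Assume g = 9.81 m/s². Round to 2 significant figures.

At the top they are momentarily at rest, so all KE converts to PE: ½mv² = mgh
v = √(2gh) = √(2 × 9.81 × 17) = 18.26 m/s

v = 18 m/s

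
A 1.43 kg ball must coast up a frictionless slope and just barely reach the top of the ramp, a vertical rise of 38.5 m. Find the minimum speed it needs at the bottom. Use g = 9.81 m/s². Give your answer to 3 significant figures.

At the top it is momentarily at rest, so all KE converts to PE: ½mv² = mgh
v = √(2gh) = √(2 × 9.81 × 38.5) = 27.48 m/s

v = 27.5 m/s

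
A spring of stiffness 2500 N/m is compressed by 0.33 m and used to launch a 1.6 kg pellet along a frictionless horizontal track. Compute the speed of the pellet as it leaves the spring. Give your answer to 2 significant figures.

v = 13 m/s

The pellet leaves the spring when the spring is at natural length, so ½kx² = ½mv²
v = x√(k/m) = 0.33 × √(2500/1.6) = 13.04 m/s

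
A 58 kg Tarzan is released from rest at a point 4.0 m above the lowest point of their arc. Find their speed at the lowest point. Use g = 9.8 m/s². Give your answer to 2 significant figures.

Energy conservation between the two points: mgh = ½mv²
The mass cancels from both sides.
v = √(2gh) = √(2 × 9.8 × 4.0) = √78.400 = 8.854 m/s

v = 8.9 m/s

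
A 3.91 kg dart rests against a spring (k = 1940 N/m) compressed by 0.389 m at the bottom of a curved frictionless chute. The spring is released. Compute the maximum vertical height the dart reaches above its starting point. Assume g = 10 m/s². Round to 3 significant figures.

All spring PE becomes gravitational PE at the highest point: ½kx² = mgh
h = kx²/(2mg) = (1940)(0.389)²/(2 × 3.91 × 10) = 3.754 m

h = 3.75 m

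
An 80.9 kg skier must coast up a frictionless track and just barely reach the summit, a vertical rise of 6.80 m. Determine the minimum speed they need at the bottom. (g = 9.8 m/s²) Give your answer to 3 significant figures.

v = 11.5 m/s

At the top they are momentarily at rest, so all KE converts to PE: ½mv² = mgh
v = √(2gh) = √(2 × 9.8 × 6.80) = 11.54 m/s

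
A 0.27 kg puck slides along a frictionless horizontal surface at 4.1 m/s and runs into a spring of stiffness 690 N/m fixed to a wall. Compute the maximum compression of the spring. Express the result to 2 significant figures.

All KE is stored as spring PE at maximum compression: ½mv² = ½kx²
x = v√(m/k) = 4.1 × √(0.27/690) = 0.08110 m

x = 0.081 m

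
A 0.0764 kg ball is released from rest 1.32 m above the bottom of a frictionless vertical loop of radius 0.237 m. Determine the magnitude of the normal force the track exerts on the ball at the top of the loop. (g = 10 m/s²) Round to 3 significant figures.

N = 4.69 N

Energy from release to top (height 2r): mgh = ½mv_top² + mg(2r)
v_top² = 2g(h − 2r) = 2(10)(1.32 − 0.4740) = 16.920 m²/s²
At the top, both N and weight point toward the centre: N + mg = mv_top²/r
N = m(v_top²/r − g) = 0.0764(16.920/0.237 − 10) = 4.690 N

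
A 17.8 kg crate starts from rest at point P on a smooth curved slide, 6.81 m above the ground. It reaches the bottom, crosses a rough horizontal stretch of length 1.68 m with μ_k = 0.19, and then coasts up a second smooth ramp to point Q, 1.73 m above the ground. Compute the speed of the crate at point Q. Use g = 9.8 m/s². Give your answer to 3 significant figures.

v = 9.66 m/s

Energy at P: mgh₁ = (17.8)(9.8)(6.81) = 1187.9 J
Friction loss: W_f = μ_k mg d = 55.68 J
At Q: ½mv² + mgh₂ = mgh₁ − W_f
½mv² = 1187.9 − 55.68 − 301.78 = 830.47 J
v = √(2 × 830.47/17.8) = 9.660 m/s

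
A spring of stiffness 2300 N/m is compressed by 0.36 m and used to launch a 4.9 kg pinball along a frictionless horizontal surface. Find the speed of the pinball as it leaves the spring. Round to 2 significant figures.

v = 7.8 m/s

Spring PE converts entirely to kinetic energy: ½kx² = ½mv²
v = x√(k/m) = 0.36 × √(2300/4.9) = 7.800 m/s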